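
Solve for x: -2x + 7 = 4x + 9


Starting with: -2x + 7 = 4x + 9
Move all x terms to left: (-2 - 4)x = 9 - 7
Simplify: -6x = 2
Divide both sides by -6: x = -1/3

x = -1/3


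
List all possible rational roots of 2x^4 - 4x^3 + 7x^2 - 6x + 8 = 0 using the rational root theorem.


Rational root theorem: possible roots are ±p/q where:
  p divides the constant term (8): p ∈ {1, 2, 4, 8}
  q divides the leading coefficient (2): q ∈ {1, 2}

All possible rational roots: -8, -4, -2, -1, -1/2, 1/2, 1, 2, 4, 8

-8, -4, -2, -1, -1/2, 1/2, 1, 2, 4, 8


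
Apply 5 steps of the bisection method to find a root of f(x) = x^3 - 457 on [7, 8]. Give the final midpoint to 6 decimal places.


f(x) = x^3 - 457
f(7) = -114 < 0
f(8) = 55 > 0

Step 1: midpoint = (7.000000 + 8.000000)/2 = 7.500000
  f(7.500000) = -35.125000
  f(mid) < 0, so root is in [7.500000, 8.000000]

Step 2: midpoint = (7.500000 + 8.000000)/2 = 7.750000
  f(7.750000) = 8.484375
  f(mid) > 0, so root is in [7.500000, 7.750000]

Step 3: midpoint = (7.500000 + 7.750000)/2 = 7.625000
  f(7.625000) = -13.677734
  f(mid) < 0, so root is in [7.625000, 7.750000]

Step 4: midpoint = (7.625000 + 7.750000)/2 = 7.687500
  f(7.687500) = -2.686768
  f(mid) < 0, so root is in [7.687500, 7.750000]

Step 5: midpoint = (7.687500 + 7.750000)/2 = 7.718750
  f(7.718750) = 2.876190
  f(mid) > 0, so root is in [7.687500, 7.718750]

midpoint = 7.718750


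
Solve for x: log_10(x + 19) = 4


Convert to exponential form: x + 19 = 10^4 = 10000
x = 10000 - 19 = 9981
Check: log_10(9981 + 19) = log_10(10000) = log_10(10000) = 4 ✓

x = 9981


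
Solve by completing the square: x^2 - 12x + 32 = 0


Start: x^2 - 12x + 32 = 0
Move constant: x^2 - 12x = -32
Half of -12 is -6, squared is 36
Add 36 to both sides: x^2 - 12x + 36 = 4
(x - 6)^2 = 4
x - 6 = ±2
x = 6 + 2 = 8 or x = 6 - 2 = 4

x = 4, x = 8


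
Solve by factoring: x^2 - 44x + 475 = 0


We need two numbers that multiply to 475 and add to -44.
Those numbers are -19 and -25 (since (-19) * (-25) = 475 and (-19) + (-25) = -44).
So x^2 - 44x + 475 = (x - 19)(x - 25) = 0
Setting each factor to zero: x = 19 or x = 25

x = 19, x = 25


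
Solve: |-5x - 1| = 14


An absolute value equation |expr| = 14 gives two cases:
Case 1: -5x - 1 = 14
  -5x = 15, so x = -3
Case 2: -5x - 1 = -14
  -5x = -13, so x = 13/5

x = -3, x = 13/5


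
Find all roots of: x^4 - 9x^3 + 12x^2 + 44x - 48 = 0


Let p(x) = x^4 - 9x^3 + 12x^2 + 44x - 48. By the rational root theorem (leading coefficient 1), any rational root is an integer divisor of 48: try ±1, ±2, ... in turn.
Test x = 1: value = 0 ✓, so (x - 1) is a factor.
Synthetic division by (x - 1): bring down 1; 1(1) - 9 = -8; (-8)(1) + 12 = 4; 4(1) + 44 = 48; 48(1) - 48 = 0 → quotient x^3 - 8x^2 + 4x + 48, remainder 0.
Continue with the quotient x^3 - 8x^2 + 4x + 48 (candidates must divide 48; re-test x = 1 first in case it repeats).
Test x = 1: value = 45 ≠ 0.
Test x = -1: value = 35 ≠ 0.
Test x = 2: value = 32 ≠ 0.
Test x = -2: value = 0 ✓, so (x + 2) is a factor.
Synthetic division by (x + 2): bring down 1; 1(-2) - 8 = -10; (-10)(-2) + 4 = 24; 24(-2) + 48 = 0 → quotient x^2 - 10x + 24, remainder 0.
Solve the quadratic x^2 - 10x + 24 = 0: discriminant = (-10)^2 - 4(1)(24) = 100 - 96 = 4.
sqrt(4) = 2, so x = (10 ± 2)/2: x = 6 or x = 4.
Collecting all roots found:

x = -2, x = 1, x = 4, x = 6


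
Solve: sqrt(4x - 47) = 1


Square both sides: 4x - 47 = 1^2 = 1
4x = 1 + 47 = 48
x = 12
Check: sqrt(4*12 - 47) = sqrt(1) = 1 ✓

x = 12


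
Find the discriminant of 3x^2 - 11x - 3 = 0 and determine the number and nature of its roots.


For ax^2 + bx + c = 0, discriminant D = b^2 - 4ac
Here a = 3, b = -11, c = -3
D = (-11)^2 - 4(3)(-3) = 121 + 36 = 157

D = 157 > 0 but not a perfect square
The equation has 2 distinct real irrational roots.

Discriminant = 157, 2 distinct real irrational roots


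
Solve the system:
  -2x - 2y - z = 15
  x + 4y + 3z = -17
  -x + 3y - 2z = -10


Using Cramer's rule. Expand each determinant along the first row.
D  = (-2)*[4*(-2) - 3*3] - (-2)*[1*(-2) - 3*(-1)] + (-1)*[1*3 - 4*(-1)]
  = (-2)*(-17) - (-2)*(1) + (-1)*(7) = 29
Dx = 15*[4*(-2) - 3*3] - (-2)*[(-17)*(-2) - 3*(-10)] + (-1)*[(-17)*3 - 4*(-10)]
  = 15*(-17) - (-2)*(64) + (-1)*(-11) = -116
Dy = (-2)*[(-17)*(-2) - 3*(-10)] - 15*[1*(-2) - 3*(-1)] + (-1)*[1*(-10) - (-17)*(-1)]
  = (-2)*(64) - 15*(1) + (-1)*(-27) = -116
Dz = (-2)*[4*(-10) - (-17)*3] - (-2)*[1*(-10) - (-17)*(-1)] + 15*[1*3 - 4*(-1)]
  = (-2)*(11) - (-2)*(-27) + 15*(7) = 29
x = Dx/D = -116/29 = -4, y = Dy/D = -116/29 = -4, z = Dz/D = 29/29 = 1
Check eq1: (-2)(-4) + (-2)(-4) + (-1)(1) = 15 = 15 ✓
Check eq2: (1)(-4) + (4)(-4) + (3)(1) = -17 = -17 ✓
Check eq3: (-1)(-4) + (3)(-4) + (-2)(1) = -10 = -10 ✓

x = -4, y = -4, z = 1


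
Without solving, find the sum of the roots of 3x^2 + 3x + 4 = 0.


By Vieta's formulas for ax^2 + bx + c = 0:
  Sum of roots = -b/a
  Product of roots = c/a

Here a = 3, b = 3, c = 4
Sum = -(3)/3 = -1
Product = 4/3 = 4/3

Sum = -1


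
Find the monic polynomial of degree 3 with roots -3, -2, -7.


A monic polynomial with roots -3, -2, -7 is:
p(x) = (x + 3)(x + 2)(x + 7)
After multiplying by (x + 3): x + 3
After multiplying by (x + 2): x^2 + 5x + 6
After multiplying by (x + 7): x^3 + 12x^2 + 41x + 42

x^3 + 12x^2 + 41x + 42


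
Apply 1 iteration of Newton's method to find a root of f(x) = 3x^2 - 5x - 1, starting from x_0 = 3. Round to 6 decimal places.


Newton's method: x_(n+1) = x_n - f(x_n)/f'(x_n)
f(x) = 3x^2 - 5x - 1
f'(x) = 6x - 5

Iteration 1:
  f(3.000000) = 11.000000
  f'(3.000000) = 13.000000
  x_1 = 3.000000 - (11.000000)/(13.000000) = 2.153846

x_1 = 2.153846


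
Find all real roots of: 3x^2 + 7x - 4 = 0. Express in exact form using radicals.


Using the quadratic formula: x = (-b ± sqrt(b^2 - 4ac)) / (2a)
Here a = 3, b = 7, c = -4
Discriminant = b^2 - 4ac = 7^2 - 4(3)(-4) = 49 + 48 = 97
Since discriminant = 97 > 0, there are two real roots.
x = (-7 ± sqrt(97)) / 6
Numerically: x ≈ 0.4748 or x ≈ -2.8081

x = (-7 + sqrt(97)) / 6 or x = (-7 - sqrt(97)) / 6


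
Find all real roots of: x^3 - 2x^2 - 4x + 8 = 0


Let p(x) = x^3 - 2x^2 - 4x + 8. By the rational root theorem (leading coefficient 1), any rational root is an integer divisor of 8: try ±1, ±2, ... in turn.
Test x = 1: value = 3 ≠ 0.
Test x = -1: value = 9 ≠ 0.
Test x = 2: value = 0 ✓, so (x - 2) is a factor.
Synthetic division by (x - 2): bring down 1; 1(2) - 2 = 0; 0(2) - 4 = -4; (-4)(2) + 8 = 0 → quotient x^2 - 4, remainder 0.
Solve the quadratic x^2 - 4 = 0: discriminant = 0^2 - 4(1)(-4) = 0 + 16 = 16.
sqrt(16) = 4, so x = (0 ± 4)/2: x = 2 or x = -2.

x = -2, x = 2 (multiplicity 2)


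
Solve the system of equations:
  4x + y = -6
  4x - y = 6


Using Cramer's rule:
Determinant D = (4)(-1) - (4)(1) = -4 - 4 = -8
Dx = (-6)(-1) - (6)(1) = 6 - 6 = 0
Dy = (4)(6) - (4)(-6) = 24 + 24 = 48
x = Dx/D = 0/-8 = 0
y = Dy/D = 48/-8 = -6

x = 0, y = -6


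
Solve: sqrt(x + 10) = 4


Square both sides: x + 10 = 4^2 = 16
x = 16 - 10 = 6
x = 6
Check: sqrt(1*6 + 10) = sqrt(16) = 4 ✓

x = 6


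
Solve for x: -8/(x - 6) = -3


Multiply both sides by (x - 6): -8 = -3(x - 6)
Distribute: -8 = -3x + 18
-3x = -8 - 18 = -26
x = 26/3

x = 26/3


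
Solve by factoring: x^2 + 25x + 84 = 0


We need two numbers that multiply to 84 and add to 25.
Those numbers are 21 and 4 (since 21 * 4 = 84 and 21 + 4 = 25).
So x^2 + 25x + 84 = (x + 21)(x + 4) = 0
Setting each factor to zero: x = -21 or x = -4

x = -21, x = -4


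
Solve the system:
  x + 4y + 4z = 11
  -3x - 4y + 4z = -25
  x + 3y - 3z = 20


Using Cramer's rule. Expand each determinant along the first row.
D  = 1*[(-4)*(-3) - 4*3] - 4*[(-3)*(-3) - 4*1] + 4*[(-3)*3 - (-4)*1]
  = 1*(0) - 4*(5) + 4*(-5) = -40
Dx = 11*[(-4)*(-3) - 4*3] - 4*[(-25)*(-3) - 4*20] + 4*[(-25)*3 - (-4)*20]
  = 11*(0) - 4*(-5) + 4*(5) = 40
Dy = 1*[(-25)*(-3) - 4*20] - 11*[(-3)*(-3) - 4*1] + 4*[(-3)*20 - (-25)*1]
  = 1*(-5) - 11*(5) + 4*(-35) = -200
Dz = 1*[(-4)*20 - (-25)*3] - 4*[(-3)*20 - (-25)*1] + 11*[(-3)*3 - (-4)*1]
  = 1*(-5) - 4*(-35) + 11*(-5) = 80
x = Dx/D = 40/-40 = -1, y = Dy/D = -200/-40 = 5, z = Dz/D = 80/-40 = -2
Check eq1: (1)(-1) + (4)(5) + (4)(-2) = 11 = 11 ✓
Check eq2: (-3)(-1) + (-4)(5) + (4)(-2) = -25 = -25 ✓
Check eq3: (1)(-1) + (3)(5) + (-3)(-2) = 20 = 20 ✓

x = -1, y = 5, z = -2


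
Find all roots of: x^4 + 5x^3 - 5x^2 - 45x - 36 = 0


Let p(x) = x^4 + 5x^3 - 5x^2 - 45x - 36. By the rational root theorem (leading coefficient 1), any rational root is an integer divisor of 36: try ±1, ±2, ... in turn.
Test x = 1: value = -80 ≠ 0.
Test x = -1: value = 0 ✓, so (x + 1) is a factor.
Synthetic division by (x + 1): bring down 1; 1(-1) + 5 = 4; 4(-1) - 5 = -9; (-9)(-1) - 45 = -36; (-36)(-1) - 36 = 0 → quotient x^3 + 4x^2 - 9x - 36, remainder 0.
Continue with the quotient x^3 + 4x^2 - 9x - 36 (candidates must divide 36; re-test x = -1 first in case it repeats).
Test x = -1: value = -24 ≠ 0.
Test x = 2: value = -30 ≠ 0.
Test x = -2: value = -10 ≠ 0.
Test x = 3: value = 0 ✓, so (x - 3) is a factor.
Synthetic division by (x - 3): bring down 1; 1(3) + 4 = 7; 7(3) - 9 = 12; 12(3) - 36 = 0 → quotient x^2 + 7x + 12, remainder 0.
Solve the quadratic x^2 + 7x + 12 = 0: discriminant = 7^2 - 4(1)(12) = 49 - 48 = 1.
sqrt(1) = 1, so x = (-7 ± 1)/2: x = -3 or x = -4.
Collecting all roots found:

x = -4, x = -3, x = -1, x = 3


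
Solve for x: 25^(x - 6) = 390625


Express both sides with the same base.
390625 = 25^4
Since the bases match, equate exponents: x - 6 = 4
So x = 4 - (-6) = 10

x = 10


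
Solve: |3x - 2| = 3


An absolute value equation |expr| = 3 gives two cases:
Case 1: 3x - 2 = 3
  3x = 5, so x = 5/3
Case 2: 3x - 2 = -3
  3x = -1, so x = -1/3

x = -1/3, x = 5/3


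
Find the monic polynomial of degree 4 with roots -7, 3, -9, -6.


A monic polynomial with roots -7, 3, -9, -6 is:
p(x) = (x + 7)(x - 3)(x + 9)(x + 6)
After multiplying by (x + 7): x + 7
After multiplying by (x - 3): x^2 + 4x - 21
After multiplying by (x + 9): x^3 + 13x^2 + 15x - 189
After multiplying by (x + 6): x^4 + 19x^3 + 93x^2 - 99x - 1134

x^4 + 19x^3 + 93x^2 - 99x - 1134


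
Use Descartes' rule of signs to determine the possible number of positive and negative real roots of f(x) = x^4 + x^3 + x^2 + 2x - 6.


Descartes' rule of signs:

For positive roots, count sign changes in f(x) = x^4 + x^3 + x^2 + 2x - 6:
Signs of coefficients: +, +, +, +, -
Number of sign changes: 1
Possible positive real roots: 1

For negative roots, examine f(-x) = x^4 - x^3 + x^2 - 2x - 6:
Signs of coefficients: +, -, +, -, -
Number of sign changes: 3
Possible negative real roots: 3, 1

Positive roots: 1; Negative roots: 3 or 1


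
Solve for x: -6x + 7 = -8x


Starting with: -6x + 7 = -8x
Move all x terms to left: (-6 + 8)x = 0 - 7
Simplify: 2x = -7
Divide both sides by 2: x = -7/2

x = -7/2


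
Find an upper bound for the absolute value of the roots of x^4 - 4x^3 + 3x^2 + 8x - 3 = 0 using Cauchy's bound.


Cauchy's bound: all roots r satisfy |r| <= 1 + max(|a_i/a_n|) for i = 0,...,n-1
where a_n is the leading coefficient.

Coefficients: [1, -4, 3, 8, -3]
Leading coefficient a_n = 1
Ratios |a_i/a_n|: 4, 3, 8, 3
Maximum ratio: 8
Cauchy's bound: |r| <= 1 + 8 = 9

Upper bound = 9


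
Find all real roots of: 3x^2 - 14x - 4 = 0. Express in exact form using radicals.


Using the quadratic formula: x = (-b ± sqrt(b^2 - 4ac)) / (2a)
Here a = 3, b = -14, c = -4
Discriminant = b^2 - 4ac = (-14)^2 - 4(3)(-4) = 196 + 48 = 244
Since discriminant = 244 > 0, there are two real roots.
x = (14 ± 2*sqrt(61)) / 6
Simplifying: x = (7 ± sqrt(61)) / 3
Numerically: x ≈ 4.9367 or x ≈ -0.2701

x = (7 + sqrt(61)) / 3 or x = (7 - sqrt(61)) / 3


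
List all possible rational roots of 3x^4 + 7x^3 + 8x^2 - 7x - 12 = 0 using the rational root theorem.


Rational root theorem: possible roots are ±p/q where:
  p divides the constant term (-12): p ∈ {1, 2, 3, 4, 6, 12}
  q divides the leading coefficient (3): q ∈ {1, 3}

All possible rational roots: -12, -6, -4, -3, -2, -4/3, -1, -2/3, -1/3, 1/3, 2/3, 1, 4/3, 2, 3, 4, 6, 12

-12, -6, -4, -3, -2, -4/3, -1, -2/3, -1/3, 1/3, 2/3, 1, 4/3, 2, 3, 4, 6, 12


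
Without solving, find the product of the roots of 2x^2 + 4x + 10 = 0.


By Vieta's formulas for ax^2 + bx + c = 0:
  Sum of roots = -b/a
  Product of roots = c/a

Here a = 2, b = 4, c = 10
Sum = -(4)/2 = -2
Product = 10/2 = 5

Product = 5


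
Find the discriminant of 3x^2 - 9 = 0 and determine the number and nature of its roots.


For ax^2 + bx + c = 0, discriminant D = b^2 - 4ac
Here a = 3, b = 0, c = -9
D = (0)^2 - 4(3)(-9) = 0 + 108 = 108

D = 108 > 0 but not a perfect square
The equation has 2 distinct real irrational roots.

Discriminant = 108, 2 distinct real irrational roots


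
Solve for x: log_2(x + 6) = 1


Convert to exponential form: x + 6 = 2^1 = 2
x = 2 - 6 = -4
Check: log_2(-4 + 6) = log_2(2) = log_2(2) = 1 ✓

x = -4


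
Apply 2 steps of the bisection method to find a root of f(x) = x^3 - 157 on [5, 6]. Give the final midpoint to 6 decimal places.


f(x) = x^3 - 157
f(5) = -32 < 0
f(6) = 59 > 0

Step 1: midpoint = (5.000000 + 6.000000)/2 = 5.500000
  f(5.500000) = 9.375000
  f(mid) > 0, so root is in [5.000000, 5.500000]

Step 2: midpoint = (5.000000 + 5.500000)/2 = 5.250000
  f(5.250000) = -12.296875
  f(mid) < 0, so root is in [5.250000, 5.500000]

midpoint = 5.250000


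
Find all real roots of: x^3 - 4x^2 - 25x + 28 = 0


Let p(x) = x^3 - 4x^2 - 25x + 28. By the rational root theorem (leading coefficient 1), any rational root is an integer divisor of 28: try ±1, ±2, ... in turn.
Test x = 1: value = 0 ✓, so (x - 1) is a factor.
Synthetic division by (x - 1): bring down 1; 1(1) - 4 = -3; (-3)(1) - 25 = -28; (-28)(1) + 28 = 0 → quotient x^2 - 3x - 28, remainder 0.
Solve the quadratic x^2 - 3x - 28 = 0: discriminant = (-3)^2 - 4(1)(-28) = 9 + 112 = 121.
sqrt(121) = 11, so x = (3 ± 11)/2: x = 7 or x = -4.

x = -4, x = 1, x = 7


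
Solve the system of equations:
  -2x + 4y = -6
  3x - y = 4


Using Cramer's rule:
Determinant D = (-2)(-1) - (3)(4) = 2 - 12 = -10
Dx = (-6)(-1) - (4)(4) = 6 - 16 = -10
Dy = (-2)(4) - (3)(-6) = -8 + 18 = 10
x = Dx/D = -10/-10 = 1
y = Dy/D = 10/-10 = -1

x = 1, y = -1


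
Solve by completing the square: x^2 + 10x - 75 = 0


Start: x^2 + 10x - 75 = 0
Move constant: x^2 + 10x = 75
Half of 10 is 5, squared is 25
Add 25 to both sides: x^2 + 10x + 25 = 100
(x + 5)^2 = 100
x + 5 = ±10
x = -5 + 10 = 5 or x = -5 - 10 = -15

x = -15, x = 5


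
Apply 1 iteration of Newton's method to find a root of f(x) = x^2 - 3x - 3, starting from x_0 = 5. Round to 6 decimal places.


Newton's method: x_(n+1) = x_n - f(x_n)/f'(x_n)
f(x) = x^2 - 3x - 3
f'(x) = 2x - 3

Iteration 1:
  f(5.000000) = 7.000000
  f'(5.000000) = 7.000000
  x_1 = 5.000000 - (7.000000)/(7.000000) = 4.000000

x_1 = 4.000000


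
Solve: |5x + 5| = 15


An absolute value equation |expr| = 15 gives two cases:
Case 1: 5x + 5 = 15
  5x = 10, so x = 2
Case 2: 5x + 5 = -15
  5x = -20, so x = -4

x = -4, x = 2


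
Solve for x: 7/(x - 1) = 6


Multiply both sides by (x - 1): 7 = 6(x - 1)
Distribute: 7 = 6x - 6
6x = 7 + 6 = 13
x = 13/6

x = 13/6


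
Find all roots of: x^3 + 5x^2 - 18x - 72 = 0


Let p(x) = x^3 + 5x^2 - 18x - 72. By the rational root theorem (leading coefficient 1), any rational root is an integer divisor of 72: try ±1, ±2, ... in turn.
Test x = 1: value = -84 ≠ 0.
Test x = -1: value = -50 ≠ 0.
Test x = 2: value = -80 ≠ 0.
Test x = -2: value = -24 ≠ 0.
Test x = 3: value = -54 ≠ 0.
Test x = -3: value = 0 ✓, so (x + 3) is a factor.
Synthetic division by (x + 3): bring down 1; 1(-3) + 5 = 2; 2(-3) - 18 = -24; (-24)(-3) - 72 = 0 → quotient x^2 + 2x - 24, remainder 0.
Solve the quadratic x^2 + 2x - 24 = 0: discriminant = 2^2 - 4(1)(-24) = 4 + 96 = 100.
sqrt(100) = 10, so x = (-2 ± 10)/2: x = 4 or x = -6.
Collecting all roots found:

x = -6, x = -3, x = 4


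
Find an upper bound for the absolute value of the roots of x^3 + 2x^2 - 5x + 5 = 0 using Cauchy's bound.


Cauchy's bound: all roots r satisfy |r| <= 1 + max(|a_i/a_n|) for i = 0,...,n-1
where a_n is the leading coefficient.

Coefficients: [1, 2, -5, 5]
Leading coefficient a_n = 1
Ratios |a_i/a_n|: 2, 5, 5
Maximum ratio: 5
Cauchy's bound: |r| <= 1 + 5 = 6

Upper bound = 6


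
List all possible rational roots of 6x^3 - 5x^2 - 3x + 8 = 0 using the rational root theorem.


Rational root theorem: possible roots are ±p/q where:
  p divides the constant term (8): p ∈ {1, 2, 4, 8}
  q divides the leading coefficient (6): q ∈ {1, 2, 3, 6}

All possible rational roots: -8, -4, -8/3, -2, -4/3, -1, -2/3, -1/2, -1/3, -1/6, 1/6, 1/3, 1/2, 2/3, 1, 4/3, 2, 8/3, 4, 8

-8, -4, -8/3, -2, -4/3, -1, -2/3, -1/2, -1/3, -1/6, 1/6, 1/3, 1/2, 2/3, 1, 4/3, 2, 8/3, 4, 8


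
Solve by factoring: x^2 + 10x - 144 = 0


We need two numbers that multiply to -144 and add to 10.
Those numbers are 18 and -8 (since 18 * (-8) = -144 and 18 + (-8) = 10).
So x^2 + 10x - 144 = (x + 18)(x - 8) = 0
Setting each factor to zero: x = -18 or x = 8

x = -18, x = 8


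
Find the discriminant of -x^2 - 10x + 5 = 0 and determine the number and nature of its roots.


For ax^2 + bx + c = 0, discriminant D = b^2 - 4ac
Here a = -1, b = -10, c = 5
D = (-10)^2 - 4(-1)(5) = 100 + 20 = 120

D = 120 > 0 but not a perfect square
The equation has 2 distinct real irrational roots.

Discriminant = 120, 2 distinct real irrational roots


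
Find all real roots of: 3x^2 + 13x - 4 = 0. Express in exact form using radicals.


Using the quadratic formula: x = (-b ± sqrt(b^2 - 4ac)) / (2a)
Here a = 3, b = 13, c = -4
Discriminant = b^2 - 4ac = 13^2 - 4(3)(-4) = 169 + 48 = 217
Since discriminant = 217 > 0, there are two real roots.
x = (-13 ± sqrt(217)) / 6
Numerically: x ≈ 0.2885 or x ≈ -4.6218

x = (-13 + sqrt(217)) / 6 or x = (-13 - sqrt(217)) / 6


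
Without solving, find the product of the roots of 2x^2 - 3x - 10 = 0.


By Vieta's formulas for ax^2 + bx + c = 0:
  Sum of roots = -b/a
  Product of roots = c/a

Here a = 2, b = -3, c = -10
Sum = -(-3)/2 = 3/2
Product = -10/2 = -5

Product = -5


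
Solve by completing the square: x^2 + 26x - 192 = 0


Start: x^2 + 26x - 192 = 0
Move constant: x^2 + 26x = 192
Half of 26 is 13, squared is 169
Add 169 to both sides: x^2 + 26x + 169 = 361
(x + 13)^2 = 361
x + 13 = ±19
x = -13 + 19 = 6 or x = -13 - 19 = -32

x = -32, x = 6


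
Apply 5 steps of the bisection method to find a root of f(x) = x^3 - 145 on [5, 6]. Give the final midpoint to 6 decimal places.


f(x) = x^3 - 145
f(5) = -20 < 0
f(6) = 71 > 0

Step 1: midpoint = (5.000000 + 6.000000)/2 = 5.500000
  f(5.500000) = 21.375000
  f(mid) > 0, so root is in [5.000000, 5.500000]

Step 2: midpoint = (5.000000 + 5.500000)/2 = 5.250000
  f(5.250000) = -0.296875
  f(mid) < 0, so root is in [5.250000, 5.500000]

Step 3: midpoint = (5.250000 + 5.500000)/2 = 5.375000
  f(5.375000) = 10.287109
  f(mid) > 0, so root is in [5.250000, 5.375000]

Step 4: midpoint = (5.250000 + 5.375000)/2 = 5.312500
  f(5.312500) = 4.932861
  f(mid) > 0, so root is in [5.250000, 5.312500]

Step 5: midpoint = (5.250000 + 5.312500)/2 = 5.281250
  f(5.281250) = 2.302521
  f(mid) > 0, so root is in [5.250000, 5.281250]

midpoint = 5.281250


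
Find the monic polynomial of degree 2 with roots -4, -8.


A monic polynomial with roots -4, -8 is:
p(x) = (x + 4)(x + 8)
After multiplying by (x + 4): x + 4
After multiplying by (x + 8): x^2 + 12x + 32

x^2 + 12x + 32


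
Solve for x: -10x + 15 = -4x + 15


Starting with: -10x + 15 = -4x + 15
Move all x terms to left: (-10 + 4)x = 15 - 15
Simplify: -6x = 0
Divide both sides by -6: x = 0

x = 0


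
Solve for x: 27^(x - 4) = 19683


Express both sides with the same base.
19683 = 27^3
Since the bases match, equate exponents: x - 4 = 3
So x = 3 - (-4) = 7

x = 7


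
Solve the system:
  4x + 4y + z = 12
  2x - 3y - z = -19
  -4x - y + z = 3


Using Cramer's rule. Expand each determinant along the first row.
D  = 4*[(-3)*1 - (-1)*(-1)] - 4*[2*1 - (-1)*(-4)] + 1*[2*(-1) - (-3)*(-4)]
  = 4*(-4) - 4*(-2) + 1*(-14) = -22
Dx = 12*[(-3)*1 - (-1)*(-1)] - 4*[(-19)*1 - (-1)*3] + 1*[(-19)*(-1) - (-3)*3]
  = 12*(-4) - 4*(-16) + 1*(28) = 44
Dy = 4*[(-19)*1 - (-1)*3] - 12*[2*1 - (-1)*(-4)] + 1*[2*3 - (-19)*(-4)]
  = 4*(-16) - 12*(-2) + 1*(-70) = -110
Dz = 4*[(-3)*3 - (-19)*(-1)] - 4*[2*3 - (-19)*(-4)] + 12*[2*(-1) - (-3)*(-4)]
  = 4*(-28) - 4*(-70) + 12*(-14) = 0
x = Dx/D = 44/-22 = -2, y = Dy/D = -110/-22 = 5, z = Dz/D = 0/-22 = 0
Check eq1: (4)(-2) + (4)(5) + (1)(0) = 12 = 12 ✓
Check eq2: (2)(-2) + (-3)(5) + (-1)(0) = -19 = -19 ✓
Check eq3: (-4)(-2) + (-1)(5) + (1)(0) = 3 = 3 ✓

x = -2, y = 5, z = 0


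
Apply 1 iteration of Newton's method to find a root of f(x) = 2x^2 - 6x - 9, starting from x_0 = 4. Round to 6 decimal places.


Newton's method: x_(n+1) = x_n - f(x_n)/f'(x_n)
f(x) = 2x^2 - 6x - 9
f'(x) = 4x - 6

Iteration 1:
  f(4.000000) = -1.000000
  f'(4.000000) = 10.000000
  x_1 = 4.000000 - (-1.000000)/(10.000000) = 4.100000

x_1 = 4.100000


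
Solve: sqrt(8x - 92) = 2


Square both sides: 8x - 92 = 2^2 = 4
8x = 4 + 92 = 96
x = 12
Check: sqrt(8*12 - 92) = sqrt(4) = 2 ✓

x = 12


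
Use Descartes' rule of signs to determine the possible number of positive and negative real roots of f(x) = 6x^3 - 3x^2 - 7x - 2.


Descartes' rule of signs:

For positive roots, count sign changes in f(x) = 6x^3 - 3x^2 - 7x - 2:
Signs of coefficients: +, -, -, -
Number of sign changes: 1
Possible positive real roots: 1

For negative roots, examine f(-x) = -6x^3 - 3x^2 + 7x - 2:
Signs of coefficients: -, -, +, -
Number of sign changes: 2
Possible negative real roots: 2, 0

Positive roots: 1; Negative roots: 2 or 0


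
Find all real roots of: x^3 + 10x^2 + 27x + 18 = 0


Let p(x) = x^3 + 10x^2 + 27x + 18. By the rational root theorem (leading coefficient 1), any rational root is an integer divisor of 18: try ±1, ±2, ... in turn.
Test x = 1: value = 56 ≠ 0.
Test x = -1: value = 0 ✓, so (x + 1) is a factor.
Synthetic division by (x + 1): bring down 1; 1(-1) + 10 = 9; 9(-1) + 27 = 18; 18(-1) + 18 = 0 → quotient x^2 + 9x + 18, remainder 0.
Solve the quadratic x^2 + 9x + 18 = 0: discriminant = 9^2 - 4(1)(18) = 81 - 72 = 9.
sqrt(9) = 3, so x = (-9 ± 3)/2: x = -3 or x = -6.

x = -6, x = -3, x = -1


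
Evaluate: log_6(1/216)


We need the exponent such that 6^? = 1/216
6^(-3) = 1/6^3 = 1/216
Therefore log_6(1/216) = -3

-3


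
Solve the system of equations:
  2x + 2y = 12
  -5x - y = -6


Using Cramer's rule:
Determinant D = (2)(-1) - (-5)(2) = -2 + 10 = 8
Dx = (12)(-1) - (-6)(2) = -12 + 12 = 0
Dy = (2)(-6) - (-5)(12) = -12 + 60 = 48
x = Dx/D = 0/8 = 0
y = Dy/D = 48/8 = 6

x = 0, y = 6


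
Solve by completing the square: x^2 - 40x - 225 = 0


Start: x^2 - 40x - 225 = 0
Move constant: x^2 - 40x = 225
Half of -40 is -20, squared is 400
Add 400 to both sides: x^2 - 40x + 400 = 625
(x - 20)^2 = 625
x - 20 = ±25
x = 20 + 25 = 45 or x = 20 - 25 = -5

x = -5, x = 45


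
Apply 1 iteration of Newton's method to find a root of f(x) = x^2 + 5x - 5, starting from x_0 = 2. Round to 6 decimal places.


Newton's method: x_(n+1) = x_n - f(x_n)/f'(x_n)
f(x) = x^2 + 5x - 5
f'(x) = 2x + 5

Iteration 1:
  f(2.000000) = 9.000000
  f'(2.000000) = 9.000000
  x_1 = 2.000000 - (9.000000)/(9.000000) = 1.000000

x_1 = 1.000000


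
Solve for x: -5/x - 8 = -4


Subtract -8 from both sides: -5/x = 4
Multiply both sides by x: -5 = 4 * x
Divide by 4: x = -5/4

x = -5/4


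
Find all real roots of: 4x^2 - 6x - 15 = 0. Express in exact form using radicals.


Using the quadratic formula: x = (-b ± sqrt(b^2 - 4ac)) / (2a)
Here a = 4, b = -6, c = -15
Discriminant = b^2 - 4ac = (-6)^2 - 4(4)(-15) = 36 + 240 = 276
Since discriminant = 276 > 0, there are two real roots.
x = (6 ± 2*sqrt(69)) / 8
Simplifying: x = (3 ± sqrt(69)) / 4
Numerically: x ≈ 2.8267 or x ≈ -1.3267

x = (3 + sqrt(69)) / 4 or x = (3 - sqrt(69)) / 4


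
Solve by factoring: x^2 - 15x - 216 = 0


We need two numbers that multiply to -216 and add to -15.
Those numbers are 9 and -24 (since 9 * (-24) = -216 and 9 + (-24) = -15).
So x^2 - 15x - 216 = (x + 9)(x - 24) = 0
Setting each factor to zero: x = -9 or x = 24

x = -9, x = 24


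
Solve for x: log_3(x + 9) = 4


Convert to exponential form: x + 9 = 3^4 = 81
x = 81 - 9 = 72
Check: log_3(72 + 9) = log_3(81) = log_3(81) = 4 ✓

x = 72


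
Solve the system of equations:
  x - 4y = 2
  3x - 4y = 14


Using Cramer's rule:
Determinant D = (1)(-4) - (3)(-4) = -4 + 12 = 8
Dx = (2)(-4) - (14)(-4) = -8 + 56 = 48
Dy = (1)(14) - (3)(2) = 14 - 6 = 8
x = Dx/D = 48/8 = 6
y = Dy/D = 8/8 = 1

x = 6, y = 1


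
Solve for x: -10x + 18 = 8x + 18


Starting with: -10x + 18 = 8x + 18
Move all x terms to left: (-10 - 8)x = 18 - 18
Simplify: -18x = 0
Divide both sides by -18: x = 0

x = 0


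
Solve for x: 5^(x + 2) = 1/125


Express both sides with the same base.
1/125 = 5^(-3)
Since the bases match, equate exponents: x + 2 = -3
So x = -3 - (2) = -5

x = -5


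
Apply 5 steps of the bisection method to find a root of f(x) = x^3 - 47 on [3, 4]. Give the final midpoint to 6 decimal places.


f(x) = x^3 - 47
f(3) = -20 < 0
f(4) = 17 > 0

Step 1: midpoint = (3.000000 + 4.000000)/2 = 3.500000
  f(3.500000) = -4.125000
  f(mid) < 0, so root is in [3.500000, 4.000000]

Step 2: midpoint = (3.500000 + 4.000000)/2 = 3.750000
  f(3.750000) = 5.734375
  f(mid) > 0, so root is in [3.500000, 3.750000]

Step 3: midpoint = (3.500000 + 3.750000)/2 = 3.625000
  f(3.625000) = 0.634766
  f(mid) > 0, so root is in [3.500000, 3.625000]

Step 4: midpoint = (3.500000 + 3.625000)/2 = 3.562500
  f(3.562500) = -1.786865
  f(mid) < 0, so root is in [3.562500, 3.625000]

Step 5: midpoint = (3.562500 + 3.625000)/2 = 3.593750
  f(3.593750) = -0.586578
  f(mid) < 0, so root is in [3.593750, 3.625000]

midpoint = 3.593750


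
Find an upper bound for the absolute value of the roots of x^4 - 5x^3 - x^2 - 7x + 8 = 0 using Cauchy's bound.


Cauchy's bound: all roots r satisfy |r| <= 1 + max(|a_i/a_n|) for i = 0,...,n-1
where a_n is the leading coefficient.

Coefficients: [1, -5, -1, -7, 8]
Leading coefficient a_n = 1
Ratios |a_i/a_n|: 5, 1, 7, 8
Maximum ratio: 8
Cauchy's bound: |r| <= 1 + 8 = 9

Upper bound = 9


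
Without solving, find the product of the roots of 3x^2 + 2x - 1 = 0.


By Vieta's formulas for ax^2 + bx + c = 0:
  Sum of roots = -b/a
  Product of roots = c/a

Here a = 3, b = 2, c = -1
Sum = -(2)/3 = -2/3
Product = -1/3 = -1/3

Product = -1/3


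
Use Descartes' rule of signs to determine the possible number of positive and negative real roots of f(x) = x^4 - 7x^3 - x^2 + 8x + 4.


Descartes' rule of signs:

For positive roots, count sign changes in f(x) = x^4 - 7x^3 - x^2 + 8x + 4:
Signs of coefficients: +, -, -, +, +
Number of sign changes: 2
Possible positive real roots: 2, 0

For negative roots, examine f(-x) = x^4 + 7x^3 - x^2 - 8x + 4:
Signs of coefficients: +, +, -, -, +
Number of sign changes: 2
Possible negative real roots: 2, 0

Positive roots: 2 or 0; Negative roots: 2 or 0


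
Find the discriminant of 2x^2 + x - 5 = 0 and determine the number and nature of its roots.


For ax^2 + bx + c = 0, discriminant D = b^2 - 4ac
Here a = 2, b = 1, c = -5
D = (1)^2 - 4(2)(-5) = 1 + 40 = 41

D = 41 > 0 but not a perfect square
The equation has 2 distinct real irrational roots.

Discriminant = 41, 2 distinct real irrational roots


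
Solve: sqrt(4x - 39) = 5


Square both sides: 4x - 39 = 5^2 = 25
4x = 25 + 39 = 64
x = 16
Check: sqrt(4*16 - 39) = sqrt(25) = 5 ✓

x = 16


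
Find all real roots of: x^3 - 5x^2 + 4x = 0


The constant term is 0, so x = 0 is a root. Factor out x:
  x(x^2 - 5x + 4) = 0
Solve the quadratic x^2 - 5x + 4 = 0: discriminant = (-5)^2 - 4(1)(4) = 25 - 16 = 9.
sqrt(9) = 3, so x = (5 ± 3)/2: x = 4 or x = 1.

x = 0, x = 1, x = 4


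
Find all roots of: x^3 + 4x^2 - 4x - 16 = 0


Let p(x) = x^3 + 4x^2 - 4x - 16. By the rational root theorem (leading coefficient 1), any rational root is an integer divisor of 16: try ±1, ±2, ... in turn.
Test x = 1: value = -15 ≠ 0.
Test x = -1: value = -9 ≠ 0.
Test x = 2: value = 0 ✓, so (x - 2) is a factor.
Synthetic division by (x - 2): bring down 1; 1(2) + 4 = 6; 6(2) - 4 = 8; 8(2) - 16 = 0 → quotient x^2 + 6x + 8, remainder 0.
Solve the quadratic x^2 + 6x + 8 = 0: discriminant = 6^2 - 4(1)(8) = 36 - 32 = 4.
sqrt(4) = 2, so x = (-6 ± 2)/2: x = -2 or x = -4.
Collecting all roots found:

x = -4, x = -2, x = 2


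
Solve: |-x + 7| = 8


An absolute value equation |expr| = 8 gives two cases:
Case 1: -x + 7 = 8
  -x = 1, so x = -1
Case 2: -x + 7 = -8
  -x = -15, so x = 15

x = -1, x = 15


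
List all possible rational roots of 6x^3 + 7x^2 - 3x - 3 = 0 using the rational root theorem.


Rational root theorem: possible roots are ±p/q where:
  p divides the constant term (-3): p ∈ {1, 3}
  q divides the leading coefficient (6): q ∈ {1, 2, 3, 6}

All possible rational roots: -3, -3/2, -1, -1/2, -1/3, -1/6, 1/6, 1/3, 1/2, 1, 3/2, 3

-3, -3/2, -1, -1/2, -1/3, -1/6, 1/6, 1/3, 1/2, 1, 3/2, 3


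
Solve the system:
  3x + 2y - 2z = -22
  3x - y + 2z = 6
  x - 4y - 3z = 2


Using Cramer's rule. Expand each determinant along the first row.
D  = 3*[(-1)*(-3) - 2*(-4)] - 2*[3*(-3) - 2*1] + (-2)*[3*(-4) - (-1)*1]
  = 3*(11) - 2*(-11) + (-2)*(-11) = 77
Dx = (-22)*[(-1)*(-3) - 2*(-4)] - 2*[6*(-3) - 2*2] + (-2)*[6*(-4) - (-1)*2]
  = (-22)*(11) - 2*(-22) + (-2)*(-22) = -154
Dy = 3*[6*(-3) - 2*2] - (-22)*[3*(-3) - 2*1] + (-2)*[3*2 - 6*1]
  = 3*(-22) - (-22)*(-11) + (-2)*(0) = -308
Dz = 3*[(-1)*2 - 6*(-4)] - 2*[3*2 - 6*1] + (-22)*[3*(-4) - (-1)*1]
  = 3*(22) - 2*(0) + (-22)*(-11) = 308
x = Dx/D = -154/77 = -2, y = Dy/D = -308/77 = -4, z = Dz/D = 308/77 = 4
Check eq1: (3)(-2) + (2)(-4) + (-2)(4) = -22 = -22 ✓
Check eq2: (3)(-2) + (-1)(-4) + (2)(4) = 6 = 6 ✓
Check eq3: (1)(-2) + (-4)(-4) + (-3)(4) = 2 = 2 ✓

x = -2, y = -4, z = 4


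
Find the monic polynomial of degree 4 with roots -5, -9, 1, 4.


A monic polynomial with roots -5, -9, 1, 4 is:
p(x) = (x + 5)(x + 9)(x - 1)(x - 4)
After multiplying by (x + 5): x + 5
After multiplying by (x + 9): x^2 + 14x + 45
After multiplying by (x - 1): x^3 + 13x^2 + 31x - 45
After multiplying by (x - 4): x^4 + 9x^3 - 21x^2 - 169x + 180

x^4 + 9x^3 - 21x^2 - 169x + 180


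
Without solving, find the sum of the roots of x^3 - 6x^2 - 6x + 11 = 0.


By Vieta's formulas for x^3 + bx^2 + cx + d = 0:
  r1 + r2 + r3 = -b/a = 6
  r1*r2 + r1*r3 + r2*r3 = c/a = -6
  r1*r2*r3 = -d/a = -11


Sum = 6


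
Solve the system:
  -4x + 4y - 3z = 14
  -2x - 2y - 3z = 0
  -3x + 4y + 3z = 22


Using Cramer's rule. Expand each determinant along the first row.
D  = (-4)*[(-2)*3 - (-3)*4] - 4*[(-2)*3 - (-3)*(-3)] + (-3)*[(-2)*4 - (-2)*(-3)]
  = (-4)*(6) - 4*(-15) + (-3)*(-14) = 78
Dx = 14*[(-2)*3 - (-3)*4] - 4*[0*3 - (-3)*22] + (-3)*[0*4 - (-2)*22]
  = 14*(6) - 4*(66) + (-3)*(44) = -312
Dy = (-4)*[0*3 - (-3)*22] - 14*[(-2)*3 - (-3)*(-3)] + (-3)*[(-2)*22 - 0*(-3)]
  = (-4)*(66) - 14*(-15) + (-3)*(-44) = 78
Dz = (-4)*[(-2)*22 - 0*4] - 4*[(-2)*22 - 0*(-3)] + 14*[(-2)*4 - (-2)*(-3)]
  = (-4)*(-44) - 4*(-44) + 14*(-14) = 156
x = Dx/D = -312/78 = -4, y = Dy/D = 78/78 = 1, z = Dz/D = 156/78 = 2
Check eq1: (-4)(-4) + (4)(1) + (-3)(2) = 14 = 14 ✓
Check eq2: (-2)(-4) + (-2)(1) + (-3)(2) = 0 = 0 ✓
Check eq3: (-3)(-4) + (4)(1) + (3)(2) = 22 = 22 ✓

x = -4, y = 1, z = 2


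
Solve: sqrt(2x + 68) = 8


Square both sides: 2x + 68 = 8^2 = 64
2x = 64 - 68 = -4
x = -2
Check: sqrt(2*(-2) + 68) = sqrt(64) = 8 ✓

x = -2


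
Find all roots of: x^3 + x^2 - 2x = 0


The constant term is 0, so x = 0 is a root. Factor out x:
  x^2 + x - 2 = 0
Solve the quadratic x^2 + x - 2 = 0: discriminant = 1^2 - 4(1)(-2) = 1 + 8 = 9.
sqrt(9) = 3, so x = (-1 ± 3)/2: x = 1 or x = -2.
Collecting all roots found:

x = -2, x = 0, x = 1


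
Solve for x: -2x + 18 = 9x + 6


Starting with: -2x + 18 = 9x + 6
Move all x terms to left: (-2 - 9)x = 6 - 18
Simplify: -11x = -12
Divide both sides by -11: x = 12/11

x = 12/11


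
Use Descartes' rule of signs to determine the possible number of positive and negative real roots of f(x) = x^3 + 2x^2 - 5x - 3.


Descartes' rule of signs:

For positive roots, count sign changes in f(x) = x^3 + 2x^2 - 5x - 3:
Signs of coefficients: +, +, -, -
Number of sign changes: 1
Possible positive real roots: 1

For negative roots, examine f(-x) = -x^3 + 2x^2 + 5x - 3:
Signs of coefficients: -, +, +, -
Number of sign changes: 2
Possible negative real roots: 2, 0

Positive roots: 1; Negative roots: 2 or 0


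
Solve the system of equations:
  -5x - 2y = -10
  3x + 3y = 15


Using Cramer's rule:
Determinant D = (-5)(3) - (3)(-2) = -15 + 6 = -9
Dx = (-10)(3) - (15)(-2) = -30 + 30 = 0
Dy = (-5)(15) - (3)(-10) = -75 + 30 = -45
x = Dx/D = 0/-9 = 0
y = Dy/D = -45/-9 = 5

x = 0, y = 5


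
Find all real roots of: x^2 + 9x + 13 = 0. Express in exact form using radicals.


Using the quadratic formula: x = (-b ± sqrt(b^2 - 4ac)) / (2a)
Here a = 1, b = 9, c = 13
Discriminant = b^2 - 4ac = 9^2 - 4(1)(13) = 81 - 52 = 29
Since discriminant = 29 > 0, there are two real roots.
x = (-9 ± sqrt(29)) / 2
Numerically: x ≈ -1.8074 or x ≈ -7.1926

x = (-9 + sqrt(29)) / 2 or x = (-9 - sqrt(29)) / 2


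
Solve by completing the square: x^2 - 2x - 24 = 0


Start: x^2 - 2x - 24 = 0
Move constant: x^2 - 2x = 24
Half of -2 is -1, squared is 1
Add 1 to both sides: x^2 - 2x + 1 = 25
(x - 1)^2 = 25
x - 1 = ±5
x = 1 + 5 = 6 or x = 1 - 5 = -4

x = -4, x = 6


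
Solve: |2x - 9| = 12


An absolute value equation |expr| = 12 gives two cases:
Case 1: 2x - 9 = 12
  2x = 21, so x = 21/2
Case 2: 2x - 9 = -12
  2x = -3, so x = -3/2

x = -3/2, x = 21/2


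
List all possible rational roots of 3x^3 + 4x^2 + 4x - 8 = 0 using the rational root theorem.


Rational root theorem: possible roots are ±p/q where:
  p divides the constant term (-8): p ∈ {1, 2, 4, 8}
  q divides the leading coefficient (3): q ∈ {1, 3}

All possible rational roots: -8, -4, -8/3, -2, -4/3, -1, -2/3, -1/3, 1/3, 2/3, 1, 4/3, 2, 8/3, 4, 8

-8, -4, -8/3, -2, -4/3, -1, -2/3, -1/3, 1/3, 2/3, 1, 4/3, 2, 8/3, 4, 8


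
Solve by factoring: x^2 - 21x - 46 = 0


We need two numbers that multiply to -46 and add to -21.
Those numbers are 2 and -23 (since 2 * (-23) = -46 and 2 + (-23) = -21).
So x^2 - 21x - 46 = (x + 2)(x - 23) = 0
Setting each factor to zero: x = -2 or x = 23

x = -2, x = 23


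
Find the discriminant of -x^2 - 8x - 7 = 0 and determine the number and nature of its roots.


For ax^2 + bx + c = 0, discriminant D = b^2 - 4ac
Here a = -1, b = -8, c = -7
D = (-8)^2 - 4(-1)(-7) = 64 - 28 = 36

D = 36 > 0 and is a perfect square (sqrt = 6)
The equation has 2 distinct real rational roots.

Discriminant = 36, 2 distinct real rational roots


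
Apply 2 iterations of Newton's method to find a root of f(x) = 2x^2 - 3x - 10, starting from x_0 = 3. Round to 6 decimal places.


Newton's method: x_(n+1) = x_n - f(x_n)/f'(x_n)
f(x) = 2x^2 - 3x - 10
f'(x) = 4x - 3

Iteration 1:
  f(3.000000) = -1.000000
  f'(3.000000) = 9.000000
  x_1 = 3.000000 - (-1.000000)/(9.000000) = 3.111111

Iteration 2:
  f(3.111111) = 0.024691
  f'(3.111111) = 9.444444
  x_2 = 3.111111 - (0.024691)/(9.444444) = 3.108497

x_2 = 3.108497


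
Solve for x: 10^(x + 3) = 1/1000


Express both sides with the same base.
1/1000 = 10^(-3)
Since the bases match, equate exponents: x + 3 = -3
So x = -3 - (3) = -6

x = -6


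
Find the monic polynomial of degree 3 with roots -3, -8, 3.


A monic polynomial with roots -3, -8, 3 is:
p(x) = (x + 3)(x + 8)(x - 3)
After multiplying by (x + 3): x + 3
After multiplying by (x + 8): x^2 + 11x + 24
After multiplying by (x - 3): x^3 + 8x^2 - 9x - 72

x^3 + 8x^2 - 9x - 72


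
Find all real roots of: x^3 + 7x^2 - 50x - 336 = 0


Let p(x) = x^3 + 7x^2 - 50x - 336. By the rational root theorem (leading coefficient 1), any rational root is an integer divisor of 336: try ±1, ±2, ... in turn.
Test x = 1: value = -378 ≠ 0.
Test x = -1: value = -280 ≠ 0.
Test x = 2: value = -400 ≠ 0.
Test x = -2: value = -216 ≠ 0.
Test x = 3: value = -396 ≠ 0.
Test x = -3: value = -150 ≠ 0.
Test x = 4: value = -360 ≠ 0.
Test x = -4: value = -88 ≠ 0.
Test x = 6: value = -168 ≠ 0.
Test x = -6: value = 0 ✓, so (x + 6) is a factor.
Synthetic division by (x + 6): bring down 1; 1(-6) + 7 = 1; 1(-6) - 50 = -56; (-56)(-6) - 336 = 0 → quotient x^2 + x - 56, remainder 0.
Solve the quadratic x^2 + x - 56 = 0: discriminant = 1^2 - 4(1)(-56) = 1 + 224 = 225.
sqrt(225) = 15, so x = (-1 ± 15)/2: x = 7 or x = -8.

x = -8, x = -6, x = 7


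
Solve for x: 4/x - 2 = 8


Subtract -2 from both sides: 4/x = 10
Multiply both sides by x: 4 = 10 * x
Divide by 10: x = 2/5

x = 2/5


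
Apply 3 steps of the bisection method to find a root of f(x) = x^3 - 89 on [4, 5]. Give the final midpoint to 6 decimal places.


f(x) = x^3 - 89
f(4) = -25 < 0
f(5) = 36 > 0

Step 1: midpoint = (4.000000 + 5.000000)/2 = 4.500000
  f(4.500000) = 2.125000
  f(mid) > 0, so root is in [4.000000, 4.500000]

Step 2: midpoint = (4.000000 + 4.500000)/2 = 4.250000
  f(4.250000) = -12.234375
  f(mid) < 0, so root is in [4.250000, 4.500000]

Step 3: midpoint = (4.250000 + 4.500000)/2 = 4.375000
  f(4.375000) = -5.259766
  f(mid) < 0, so root is in [4.375000, 4.500000]

midpoint = 4.375000


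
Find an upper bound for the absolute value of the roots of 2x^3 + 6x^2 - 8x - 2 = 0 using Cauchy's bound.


Cauchy's bound: all roots r satisfy |r| <= 1 + max(|a_i/a_n|) for i = 0,...,n-1
where a_n is the leading coefficient.

Coefficients: [2, 6, -8, -2]
Leading coefficient a_n = 2
Ratios |a_i/a_n|: 3, 4, 1
Maximum ratio: 4
Cauchy's bound: |r| <= 1 + 4 = 5

Upper bound = 5


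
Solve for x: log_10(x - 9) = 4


Convert to exponential form: x - 9 = 10^4 = 10000
x = 10000 + 9 = 10009
Check: log_10(10009 - 9) = log_10(10000) = log_10(10000) = 4 ✓

x = 10009


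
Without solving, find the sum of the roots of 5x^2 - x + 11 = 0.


By Vieta's formulas for ax^2 + bx + c = 0:
  Sum of roots = -b/a
  Product of roots = c/a

Here a = 5, b = -1, c = 11
Sum = -(-1)/5 = 1/5
Product = 11/5 = 11/5

Sum = 1/5


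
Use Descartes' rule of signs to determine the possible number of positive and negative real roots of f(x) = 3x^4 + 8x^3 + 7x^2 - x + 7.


Descartes' rule of signs:

For positive roots, count sign changes in f(x) = 3x^4 + 8x^3 + 7x^2 - x + 7:
Signs of coefficients: +, +, +, -, +
Number of sign changes: 2
Possible positive real roots: 2, 0

For negative roots, examine f(-x) = 3x^4 - 8x^3 + 7x^2 + x + 7:
Signs of coefficients: +, -, +, +, +
Number of sign changes: 2
Possible negative real roots: 2, 0

Positive roots: 2 or 0; Negative roots: 2 or 0


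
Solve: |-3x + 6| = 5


An absolute value equation |expr| = 5 gives two cases:
Case 1: -3x + 6 = 5
  -3x = -1, so x = 1/3
Case 2: -3x + 6 = -5
  -3x = -11, so x = 11/3

x = 1/3, x = 11/3


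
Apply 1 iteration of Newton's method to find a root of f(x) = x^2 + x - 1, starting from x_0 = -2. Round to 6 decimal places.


Newton's method: x_(n+1) = x_n - f(x_n)/f'(x_n)
f(x) = x^2 + x - 1
f'(x) = 2x + 1

Iteration 1:
  f(-2.000000) = 1.000000
  f'(-2.000000) = -3.000000
  x_1 = -2.000000 - (1.000000)/(-3.000000) = -1.666667

x_1 = -1.666667


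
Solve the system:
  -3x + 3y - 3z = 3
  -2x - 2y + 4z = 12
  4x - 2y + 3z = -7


Using Cramer's rule. Expand each determinant along the first row.
D  = (-3)*[(-2)*3 - 4*(-2)] - 3*[(-2)*3 - 4*4] + (-3)*[(-2)*(-2) - (-2)*4]
  = (-3)*(2) - 3*(-22) + (-3)*(12) = 24
Dx = 3*[(-2)*3 - 4*(-2)] - 3*[12*3 - 4*(-7)] + (-3)*[12*(-2) - (-2)*(-7)]
  = 3*(2) - 3*(64) + (-3)*(-38) = -72
Dy = (-3)*[12*3 - 4*(-7)] - 3*[(-2)*3 - 4*4] + (-3)*[(-2)*(-7) - 12*4]
  = (-3)*(64) - 3*(-22) + (-3)*(-34) = -24
Dz = (-3)*[(-2)*(-7) - 12*(-2)] - 3*[(-2)*(-7) - 12*4] + 3*[(-2)*(-2) - (-2)*4]
  = (-3)*(38) - 3*(-34) + 3*(12) = 24
x = Dx/D = -72/24 = -3, y = Dy/D = -24/24 = -1, z = Dz/D = 24/24 = 1
Check eq1: (-3)(-3) + (3)(-1) + (-3)(1) = 3 = 3 ✓
Check eq2: (-2)(-3) + (-2)(-1) + (4)(1) = 12 = 12 ✓
Check eq3: (4)(-3) + (-2)(-1) + (3)(1) = -7 = -7 ✓

x = -3, y = -1, z = 1
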